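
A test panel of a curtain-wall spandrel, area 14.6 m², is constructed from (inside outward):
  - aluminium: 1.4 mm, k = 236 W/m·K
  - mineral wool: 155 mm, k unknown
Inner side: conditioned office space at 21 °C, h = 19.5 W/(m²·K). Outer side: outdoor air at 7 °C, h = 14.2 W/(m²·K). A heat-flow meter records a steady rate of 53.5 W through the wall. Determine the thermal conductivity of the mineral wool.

Series thermal resistances:
R_inner film = 1/(h_i·A) = 1/(19.5×14.6) = 0.003512 K/W
R_aluminium = L/(kA) = 0.0014/(236×14.6) = 4.063×10^-7 K/W
R_outer film = 1/(h_o·A) = 1/(14.2×14.6) = 0.004823 K/W
Sum of known resistances R_other = 0.008336 K/W
Total R = ΔT/Q = 14/53.5 = 0.2617 K/W
R_mineral wool = R_total − R_other = 0.2533 K/W
k = L/(R·A) = 0.155/(0.2533×14.6)

k ≈ 0.0419 W/(m·K)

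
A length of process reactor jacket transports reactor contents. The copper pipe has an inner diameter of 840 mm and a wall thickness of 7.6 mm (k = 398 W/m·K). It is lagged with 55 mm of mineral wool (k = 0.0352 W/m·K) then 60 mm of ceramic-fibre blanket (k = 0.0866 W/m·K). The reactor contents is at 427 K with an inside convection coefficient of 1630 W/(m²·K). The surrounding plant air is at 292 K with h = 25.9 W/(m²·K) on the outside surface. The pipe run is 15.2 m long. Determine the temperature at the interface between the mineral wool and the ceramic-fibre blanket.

Radial resistances (cylindrical: R_cond = ln(r_o/r_i)/(2πkL), R_conv = 1/(h·2πrL)):
R_inner film = 1/(h_i·2πr₁L) = 1/(1630×2π×0.42×15.2) = 1.529×10^-5 K/W
R_copper pipe wall = ln(427.6/420)/(2π×398×15.2) = 4.718×10^-7 K/W
R_mineral wool = ln(482.6/427.6)/(2π×0.0352×15.2) = 0.03599 K/W
R_ceramic-fibre blanket = ln(542.6/482.6)/(2π×0.0866×15.2) = 0.01417 K/W
R_outer film = 1/(h_o·2πr_oL) = 1/(25.9×2π×0.5426×15.2) = 7.451×10^-4 K/W
R_total = 0.05092 K/W
Q = ΔT/R_total = 135/0.05092
Q = 2650 W
T_interface = T_inner − Q·ΣR(inner→interface) = 427 − 2650×0.03601

T ≈ 332 K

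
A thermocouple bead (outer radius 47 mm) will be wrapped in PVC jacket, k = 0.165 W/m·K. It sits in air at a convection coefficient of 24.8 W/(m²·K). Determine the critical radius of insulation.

For a sphere r_cr = 2k/h = 2×0.165/24.8
r_cr = 13.3 mm; since the bare radius (47 mm) is above r_cr, any added insulation will reduce heat loss.

r_cr ≈ 13.3 mm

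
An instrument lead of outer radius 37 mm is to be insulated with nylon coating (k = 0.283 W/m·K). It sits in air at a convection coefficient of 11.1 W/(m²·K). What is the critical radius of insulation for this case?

For a cylinder r_cr = k/h = 0.283/11.1
r_cr = 25.5 mm; since the bare radius (37 mm) is above r_cr, any added insulation will reduce heat loss.

r_cr ≈ 25.5 mm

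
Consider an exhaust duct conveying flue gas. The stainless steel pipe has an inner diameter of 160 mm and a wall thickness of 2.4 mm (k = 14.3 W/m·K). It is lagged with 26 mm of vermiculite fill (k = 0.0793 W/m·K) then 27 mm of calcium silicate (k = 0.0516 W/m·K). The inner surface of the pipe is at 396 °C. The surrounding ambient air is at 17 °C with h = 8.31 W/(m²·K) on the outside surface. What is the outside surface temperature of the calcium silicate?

T ≈ 55.9 °C

Per-layer cylindrical resistances, series-summed:
R_stainless steel pipe wall = ln(82.4/80)/(2π×14.3×1) = 3.29×10^-4 K/W
R_vermiculite fill = ln(108.4/82.4)/(2π×0.0793×1) = 0.5504 K/W
R_calcium silicate = ln(135.4/108.4)/(2π×0.0516×1) = 0.686 K/W
R_outer film = 1/(h_o·2πr_oL) = 1/(8.31×2π×0.1354×1) = 0.1414 K/W
R_total = 1.378 K/W
Q = ΔT/R_total = 379/1.378
Q = 275 W/m
T_interface = T_inner − Q·ΣR(inner→interface) = 396 − 275×1.237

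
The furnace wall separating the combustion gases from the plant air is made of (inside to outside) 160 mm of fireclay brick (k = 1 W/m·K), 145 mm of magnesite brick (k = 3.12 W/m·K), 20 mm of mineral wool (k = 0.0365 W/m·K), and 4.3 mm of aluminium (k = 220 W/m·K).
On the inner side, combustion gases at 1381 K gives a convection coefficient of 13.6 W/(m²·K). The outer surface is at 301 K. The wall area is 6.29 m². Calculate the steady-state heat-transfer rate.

Treating each layer as a thermal resistance in series:
R_inner film = 1/(h_i·A) = 1/(13.6×6.29) = 0.01169 K/W
R_fireclay brick = L/(kA) = 0.16/(1×6.29) = 0.02544 K/W
R_magnesite brick = L/(kA) = 0.145/(3.12×6.29) = 0.007389 K/W
R_mineral wool = L/(kA) = 0.02/(0.0365×6.29) = 0.08711 K/W
R_aluminium = L/(kA) = 0.0043/(220×6.29) = 3.107×10^-6 K/W
R_total = 0.1316 K/W
Q = ΔT / R_total = 1080 / 0.1316

Q ≈ 8200 W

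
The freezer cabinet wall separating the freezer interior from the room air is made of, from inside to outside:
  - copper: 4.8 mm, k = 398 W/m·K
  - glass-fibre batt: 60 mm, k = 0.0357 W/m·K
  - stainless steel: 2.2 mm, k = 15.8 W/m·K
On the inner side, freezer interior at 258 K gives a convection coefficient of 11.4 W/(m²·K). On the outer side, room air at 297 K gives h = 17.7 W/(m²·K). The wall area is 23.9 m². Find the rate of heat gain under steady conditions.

Treating each layer as a thermal resistance in series:
R_inner film = 1/(h_i·A) = 1/(11.4×23.9) = 0.00367 K/W
R_copper = L/(kA) = 0.0048/(398×23.9) = 5.046×10^-7 K/W
R_glass-fibre batt = L/(kA) = 0.06/(0.0357×23.9) = 0.07032 K/W
R_stainless steel = L/(kA) = 0.0022/(15.8×23.9) = 5.826×10^-6 K/W
R_outer film = 1/(h_o·A) = 1/(17.7×23.9) = 0.002364 K/W
R_total = 0.07636 K/W
Q = ΔT / R_total = 39 / 0.07636

Q ≈ 511 W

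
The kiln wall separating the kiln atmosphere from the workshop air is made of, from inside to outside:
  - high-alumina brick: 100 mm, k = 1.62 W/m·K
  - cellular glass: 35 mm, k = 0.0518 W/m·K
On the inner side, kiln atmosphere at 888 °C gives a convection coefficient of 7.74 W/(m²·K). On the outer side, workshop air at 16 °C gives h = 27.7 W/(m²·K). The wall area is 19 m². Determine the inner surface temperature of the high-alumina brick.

T ≈ 763 °C

Model the wall as resistances in series:
R_inner film = 1/(h_i·A) = 1/(7.74×19) = 0.0068 K/W
R_high-alumina brick = L/(kA) = 0.1/(1.62×19) = 0.003249 K/W
R_cellular glass = L/(kA) = 0.035/(0.0518×19) = 0.03556 K/W
R_outer film = 1/(h_o·A) = 1/(27.7×19) = 0.0019 K/W
R_total = 0.04751 K/W;  Q = ΔT/R_total = 872/0.04751 = 18350 W
T_interface = T_inner − Q·ΣR(inner→interface) = 888 − 18400×0.0068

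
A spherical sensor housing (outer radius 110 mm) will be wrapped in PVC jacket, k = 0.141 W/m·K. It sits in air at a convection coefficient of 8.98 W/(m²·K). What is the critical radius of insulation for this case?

r_cr ≈ 31.4 mm

For a sphere r_cr = 2k/h = 2×0.141/8.98
r_cr = 31.4 mm; since the bare radius (110 mm) is above r_cr, any added insulation will reduce heat loss.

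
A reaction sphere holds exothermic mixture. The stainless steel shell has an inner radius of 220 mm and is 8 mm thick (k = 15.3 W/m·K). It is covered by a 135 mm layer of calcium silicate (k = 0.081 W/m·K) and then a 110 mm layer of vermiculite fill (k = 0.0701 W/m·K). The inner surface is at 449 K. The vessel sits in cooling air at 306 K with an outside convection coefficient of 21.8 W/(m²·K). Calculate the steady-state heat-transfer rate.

Q ≈ 60.9 W

Each spherical layer contributes R = (1/r_i − 1/r_o)/(4πk):
R_stainless steel shell = (1/0.22 − 1/0.228)/(4π×15.3) = 8.295×10^-4 K/W
R_calcium silicate = (1/0.228 − 1/0.363)/(4π×0.081) = 1.602 K/W
R_vermiculite fill = (1/0.363 − 1/0.473)/(4π×0.0701) = 0.7273 K/W
R_outer film = 1/(h·4πr_o²) = 1/(21.8×4π×0.473²) = 0.01632 K/W
R_total = 2.347 K/W
Q = ΔT/R_total = 143/2.347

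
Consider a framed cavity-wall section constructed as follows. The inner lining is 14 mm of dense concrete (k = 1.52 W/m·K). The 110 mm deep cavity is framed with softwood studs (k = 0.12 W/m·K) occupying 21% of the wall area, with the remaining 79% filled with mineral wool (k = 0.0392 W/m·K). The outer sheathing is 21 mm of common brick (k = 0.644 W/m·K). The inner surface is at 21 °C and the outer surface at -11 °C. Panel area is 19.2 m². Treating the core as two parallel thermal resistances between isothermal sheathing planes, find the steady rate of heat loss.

Q ≈ 307 W

Sheathing layers in series; stud and cavity paths in parallel between them.
R_inner = 0.014/(1.52×19.2) = 4.797×10^-4 K/W
R_stud  = 0.11/(0.12×0.21×19.2) = 0.2273 K/W
R_cav   = 0.11/(0.0392×0.79×19.2) = 0.185 K/W
1/R_core = 1/R_stud + 1/R_cav → R_core = 0.102 K/W
R_outer = 0.021/(0.644×19.2) = 0.001698 K/W
R_total = 0.1042 K/W
Q = ΔT/R_total = 32/0.1042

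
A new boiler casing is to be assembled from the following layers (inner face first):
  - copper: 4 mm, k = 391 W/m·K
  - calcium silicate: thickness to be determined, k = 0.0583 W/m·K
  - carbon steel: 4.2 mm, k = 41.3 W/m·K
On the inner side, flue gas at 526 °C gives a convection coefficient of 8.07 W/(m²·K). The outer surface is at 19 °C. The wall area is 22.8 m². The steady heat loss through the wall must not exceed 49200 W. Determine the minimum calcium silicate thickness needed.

Series thermal resistances:
R_inner film = 1/(h_i·A) = 1/(8.07×22.8) = 0.005435 K/W
R_copper = L/(kA) = 0.004/(391×22.8) = 4.487×10^-7 K/W
R_carbon steel = L/(kA) = 0.0042/(41.3×22.8) = 4.46×10^-6 K/W
Sum of the known resistances R_other = 0.00544 K/W
Required total resistance R_tot = ΔT/Q_allow = 507/49200 = 0.0103 K/W
R_calcium silicate = R_tot − R_other = 0.004865 K/W
L = R·k·A = 0.004865×0.0583×22.8

L ≈ 6.47 mm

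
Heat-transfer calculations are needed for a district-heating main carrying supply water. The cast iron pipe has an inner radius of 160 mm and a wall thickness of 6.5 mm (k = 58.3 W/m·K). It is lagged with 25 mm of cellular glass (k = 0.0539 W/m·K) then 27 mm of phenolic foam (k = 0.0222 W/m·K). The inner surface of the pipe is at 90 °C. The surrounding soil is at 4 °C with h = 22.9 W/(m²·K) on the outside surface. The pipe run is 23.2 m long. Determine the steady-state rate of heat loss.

Q ≈ 1430 W

Treating each annulus and film as a series resistance:
R_cast iron pipe wall = ln(166.5/160)/(2π×58.3×23.2) = 4.686×10^-6 K/W
R_cellular glass = ln(191.5/166.5)/(2π×0.0539×23.2) = 0.0178 K/W
R_phenolic foam = ln(218.5/191.5)/(2π×0.0222×23.2) = 0.04076 K/W
R_outer film = 1/(h_o·2πr_oL) = 1/(22.9×2π×0.2185×23.2) = 0.001371 K/W
R_total = 0.05994 K/W
Q = ΔT/R_total = 86/0.05994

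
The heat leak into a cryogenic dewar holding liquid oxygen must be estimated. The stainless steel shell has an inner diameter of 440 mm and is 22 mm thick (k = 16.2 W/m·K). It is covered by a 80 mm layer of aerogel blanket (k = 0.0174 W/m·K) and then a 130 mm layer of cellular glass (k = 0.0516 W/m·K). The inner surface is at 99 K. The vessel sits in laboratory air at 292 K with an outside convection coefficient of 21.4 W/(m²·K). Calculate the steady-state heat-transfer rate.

Spherical conduction: R = (1/r_in − 1/r_out)/(4πk) per layer; series-sum.
R_stainless steel shell = (1/0.22 − 1/0.242)/(4π×16.2) = 0.00203 K/W
R_aerogel blanket = (1/0.242 − 1/0.322)/(4π×0.0174) = 4.695 K/W
R_cellular glass = (1/0.322 − 1/0.452)/(4π×0.0516) = 1.377 K/W
R_outer film = 1/(h·4πr_o²) = 1/(21.4×4π×0.452²) = 0.0182 K/W
R_total = 6.093 K/W
Q = ΔT/R_total = 193/6.093

Q ≈ 31.7 W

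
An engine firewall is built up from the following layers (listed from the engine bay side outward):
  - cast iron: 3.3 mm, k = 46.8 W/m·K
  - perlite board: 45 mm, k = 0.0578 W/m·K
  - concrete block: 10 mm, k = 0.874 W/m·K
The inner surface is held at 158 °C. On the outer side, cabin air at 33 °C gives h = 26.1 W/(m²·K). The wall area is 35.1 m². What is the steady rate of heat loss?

Model the wall as resistances in series:
R_cast iron = L/(kA) = 0.0033/(46.8×35.1) = 2.009×10^-6 K/W
R_perlite board = L/(kA) = 0.045/(0.0578×35.1) = 0.02218 K/W
R_concrete block = L/(kA) = 0.01/(0.874×35.1) = 3.26×10^-4 K/W
R_outer film = 1/(h_o·A) = 1/(26.1×35.1) = 0.001092 K/W
R_total = 0.0236 K/W
Q = ΔT / R_total = 125 / 0.0236

Q ≈ 5300 W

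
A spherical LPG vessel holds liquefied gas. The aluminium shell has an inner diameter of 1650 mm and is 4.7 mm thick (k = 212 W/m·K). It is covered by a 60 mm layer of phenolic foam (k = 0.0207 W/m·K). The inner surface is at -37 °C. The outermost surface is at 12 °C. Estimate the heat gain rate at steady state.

Q ≈ 157 W

Spherical conduction: R = (1/r_in − 1/r_out)/(4πk) per layer; series-sum.
R_aluminium shell = (1/0.825 − 1/0.8297)/(4π×212) = 2.577×10^-6 K/W
R_phenolic foam = (1/0.8297 − 1/0.8897)/(4π×0.0207) = 0.3125 K/W
R_total = 0.3125 K/W
Q = ΔT/R_total = 49/0.3125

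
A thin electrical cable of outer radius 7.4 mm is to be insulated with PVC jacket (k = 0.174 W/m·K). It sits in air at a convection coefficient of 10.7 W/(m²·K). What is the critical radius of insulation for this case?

r_cr ≈ 16.3 mm

For a cylinder r_cr = k/h = 0.174/10.7
r_cr = 16.3 mm; since the bare radius (7.4 mm) is below r_cr, adding a thin layer of insulation will *increase* heat loss.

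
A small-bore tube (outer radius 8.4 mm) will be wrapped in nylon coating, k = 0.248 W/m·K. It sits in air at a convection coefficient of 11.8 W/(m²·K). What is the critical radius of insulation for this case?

For a cylinder r_cr = k/h = 0.248/11.8
r_cr = 21 mm; since the bare radius (8.4 mm) is below r_cr, adding a thin layer of insulation will *increase* heat loss.

r_cr ≈ 21 mm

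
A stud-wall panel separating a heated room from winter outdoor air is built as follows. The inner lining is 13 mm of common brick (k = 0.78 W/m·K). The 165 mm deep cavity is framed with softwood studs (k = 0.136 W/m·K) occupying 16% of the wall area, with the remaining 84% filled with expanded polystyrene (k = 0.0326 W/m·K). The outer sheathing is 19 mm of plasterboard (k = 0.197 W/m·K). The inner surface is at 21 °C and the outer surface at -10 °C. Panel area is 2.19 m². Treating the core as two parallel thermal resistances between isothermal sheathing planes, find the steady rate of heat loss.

Q ≈ 19.6 W

Sheathing layers in series; stud and cavity paths in parallel between them.
R_inner = 0.013/(0.78×2.19) = 0.00761 K/W
R_stud  = 0.165/(0.136×0.16×2.19) = 3.462 K/W
R_cav   = 0.165/(0.0326×0.84×2.19) = 2.751 K/W
1/R_core = 1/R_stud + 1/R_cav → R_core = 1.533 K/W
R_outer = 0.019/(0.197×2.19) = 0.04404 K/W
R_total = 1.585 K/W
Q = ΔT/R_total = 31/1.585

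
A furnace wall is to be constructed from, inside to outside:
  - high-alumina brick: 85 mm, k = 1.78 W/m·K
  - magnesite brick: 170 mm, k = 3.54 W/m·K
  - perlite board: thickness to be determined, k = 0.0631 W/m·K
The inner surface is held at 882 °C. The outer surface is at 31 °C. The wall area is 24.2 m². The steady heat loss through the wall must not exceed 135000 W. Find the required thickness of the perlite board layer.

L ≈ 3.58 mm

Treating each layer as a thermal resistance in series:
R_high-alumina brick = L/(kA) = 0.085/(1.78×24.2) = 0.001973 K/W
R_magnesite brick = L/(kA) = 0.17/(3.54×24.2) = 0.001984 K/W
Sum of the known resistances R_other = 0.003958 K/W
Required total resistance R_tot = ΔT/Q_allow = 851/135000 = 0.006304 K/W
R_perlite board = R_tot − R_other = 0.002346 K/W
L = R·k·A = 0.002346×0.0631×24.2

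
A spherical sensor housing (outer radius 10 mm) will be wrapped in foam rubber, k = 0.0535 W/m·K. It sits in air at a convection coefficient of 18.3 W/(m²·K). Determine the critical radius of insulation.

r_cr ≈ 5.85 mm

For a sphere r_cr = 2k/h = 2×0.0535/18.3
r_cr = 5.85 mm; since the bare radius (10 mm) is above r_cr, any added insulation will reduce heat loss.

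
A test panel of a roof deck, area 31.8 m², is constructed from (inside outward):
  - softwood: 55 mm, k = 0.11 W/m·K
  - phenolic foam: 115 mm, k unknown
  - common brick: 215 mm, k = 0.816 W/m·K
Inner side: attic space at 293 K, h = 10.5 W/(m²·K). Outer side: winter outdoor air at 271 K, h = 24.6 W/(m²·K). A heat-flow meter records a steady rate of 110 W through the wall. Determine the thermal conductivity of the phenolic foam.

k ≈ 0.0211 W/(m·K)

Treating each layer as a thermal resistance in series:
R_inner film = 1/(h_i·A) = 1/(10.5×31.8) = 0.002995 K/W
R_softwood = L/(kA) = 0.055/(0.11×31.8) = 0.01572 K/W
R_common brick = L/(kA) = 0.215/(0.816×31.8) = 0.008286 K/W
R_outer film = 1/(h_o·A) = 1/(24.6×31.8) = 0.001278 K/W
Sum of known resistances R_other = 0.02828 K/W
Total R = ΔT/Q = 22/110 = 0.2 K/W
R_phenolic foam = R_total − R_other = 0.1717 K/W
k = L/(R·A) = 0.115/(0.1717×31.8)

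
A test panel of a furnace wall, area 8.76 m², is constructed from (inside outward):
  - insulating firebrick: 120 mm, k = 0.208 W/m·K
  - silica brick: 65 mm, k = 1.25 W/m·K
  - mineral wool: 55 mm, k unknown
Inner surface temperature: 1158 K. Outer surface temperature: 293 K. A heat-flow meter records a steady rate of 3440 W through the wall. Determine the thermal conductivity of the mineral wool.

k ≈ 0.0349 W/(m·K)

Treating each layer as a thermal resistance in series:
R_insulating firebrick = L/(kA) = 0.12/(0.208×8.76) = 0.06586 K/W
R_silica brick = L/(kA) = 0.065/(1.25×8.76) = 0.005936 K/W
Sum of known resistances R_other = 0.07179 K/W
Total R = ΔT/Q = 865/3440 = 0.2515 K/W
R_mineral wool = R_total − R_other = 0.1797 K/W
k = L/(R·A) = 0.055/(0.1797×8.76)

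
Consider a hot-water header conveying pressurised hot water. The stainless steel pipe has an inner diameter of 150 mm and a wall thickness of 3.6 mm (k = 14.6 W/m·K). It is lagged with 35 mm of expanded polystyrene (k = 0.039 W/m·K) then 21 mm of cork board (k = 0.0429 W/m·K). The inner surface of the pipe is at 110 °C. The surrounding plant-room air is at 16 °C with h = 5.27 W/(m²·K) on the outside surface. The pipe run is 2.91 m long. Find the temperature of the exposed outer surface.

For a radial system each layer contributes R = ln(r_out/r_in)/(2πkL); films add R = 1/(hA).
R_stainless steel pipe wall = ln(78.6/75)/(2π×14.6×2.91) = 1.756×10^-4 K/W
R_expanded polystyrene = ln(113.6/78.6)/(2π×0.039×2.91) = 0.5165 K/W
R_cork board = ln(134.6/113.6)/(2π×0.0429×2.91) = 0.2163 K/W
R_outer film = 1/(h_o·2πr_oL) = 1/(5.27×2π×0.1346×2.91) = 0.0771 K/W
R_total = 0.81 K/W
Q = ΔT/R_total = 94/0.81
Q = 116 W
T_interface = T_inner − Q·ΣR(inner→interface) = 110 − 116×0.7329

T ≈ 24.9 °C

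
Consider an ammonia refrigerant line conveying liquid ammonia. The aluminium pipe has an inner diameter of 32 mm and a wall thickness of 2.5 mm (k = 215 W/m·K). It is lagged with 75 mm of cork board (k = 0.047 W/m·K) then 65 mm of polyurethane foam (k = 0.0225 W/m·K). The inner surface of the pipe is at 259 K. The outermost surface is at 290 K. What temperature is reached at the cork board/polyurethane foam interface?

Radial resistances (cylindrical: R_cond = ln(r_o/r_i)/(2πkL), R_conv = 1/(h·2πrL)):
R_aluminium pipe wall = ln(18.5/16)/(2π×215×1) = 1.075×10^-4 K/W
R_cork board = ln(93.5/18.5)/(2π×0.047×1) = 5.486 K/W
R_polyurethane foam = ln(158.5/93.5)/(2π×0.0225×1) = 3.733 K/W
R_total = 9.22 K/W
Q = ΔT/R_total = 31/9.22
Q = 3.36 W/m
T_interface = T_inner + Q·ΣR(inner→interface) = 259 + 3.36×5.487

T ≈ 277 K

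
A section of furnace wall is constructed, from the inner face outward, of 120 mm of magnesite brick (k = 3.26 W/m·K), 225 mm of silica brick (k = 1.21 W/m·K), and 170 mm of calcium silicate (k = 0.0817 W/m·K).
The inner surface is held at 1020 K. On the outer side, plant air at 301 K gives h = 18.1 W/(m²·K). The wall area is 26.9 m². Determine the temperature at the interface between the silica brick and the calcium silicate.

T ≈ 952 K

Thermal resistances in series:
R_magnesite brick = L/(kA) = 0.12/(3.26×26.9) = 0.001368 K/W
R_silica brick = L/(kA) = 0.225/(1.21×26.9) = 0.006913 K/W
R_calcium silicate = L/(kA) = 0.17/(0.0817×26.9) = 0.07735 K/W
R_outer film = 1/(h_o·A) = 1/(18.1×26.9) = 0.002054 K/W
R_total = 0.08769 K/W;  Q = ΔT/R_total = 719/0.08769 = 8200 W
T_interface = T_inner − Q·ΣR(inner→interface) = 1020 − 8200×0.008281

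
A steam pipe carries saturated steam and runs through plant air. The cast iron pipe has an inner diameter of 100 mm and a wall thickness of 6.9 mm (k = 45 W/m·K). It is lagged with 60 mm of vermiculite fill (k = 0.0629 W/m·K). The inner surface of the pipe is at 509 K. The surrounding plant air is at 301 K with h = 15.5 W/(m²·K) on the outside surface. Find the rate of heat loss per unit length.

For a radial system each layer contributes R = ln(r_out/r_in)/(2πkL); films add R = 1/(hA).
R_cast iron pipe wall = ln(56.9/50)/(2π×45×1) = 4.572×10^-4 K/W
R_vermiculite fill = ln(116.9/56.9)/(2π×0.0629×1) = 1.822 K/W
R_outer film = 1/(h_o·2πr_oL) = 1/(15.5×2π×0.1169×1) = 0.08784 K/W
R_total = 1.91 K/W
Q = ΔT/R_total = 208/1.91

q′ ≈ 109 W/m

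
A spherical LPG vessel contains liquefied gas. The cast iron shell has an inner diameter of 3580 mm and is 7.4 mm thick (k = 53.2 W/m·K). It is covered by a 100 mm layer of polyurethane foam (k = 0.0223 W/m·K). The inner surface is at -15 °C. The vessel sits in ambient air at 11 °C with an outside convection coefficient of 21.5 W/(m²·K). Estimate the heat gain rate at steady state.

Q ≈ 246 W

For a spherical shell R = (1/r₁ − 1/r₂)/(4πk); film R = 1/(h·4πr²). In series:
R_cast iron shell = (1/1.79 − 1/1.7974)/(4π×53.2) = 3.44×10^-6 K/W
R_polyurethane foam = (1/1.7974 − 1/1.8974)/(4π×0.0223) = 0.1046 K/W
R_outer film = 1/(h·4πr_o²) = 1/(21.5×4π×1.8974²) = 0.001028 K/W
R_total = 0.1057 K/W
Q = ΔT/R_total = 26/0.1057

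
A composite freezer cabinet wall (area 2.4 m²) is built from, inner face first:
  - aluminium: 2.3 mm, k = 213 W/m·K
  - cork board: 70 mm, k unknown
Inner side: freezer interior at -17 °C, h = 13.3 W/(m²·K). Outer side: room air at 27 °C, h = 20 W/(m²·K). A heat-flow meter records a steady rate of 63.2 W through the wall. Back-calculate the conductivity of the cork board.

Using the resistance-network approach (series):
R_inner film = 1/(h_i·A) = 1/(13.3×2.4) = 0.03133 K/W
R_aluminium = L/(kA) = 0.0023/(213×2.4) = 4.499×10^-6 K/W
R_outer film = 1/(h_o·A) = 1/(20×2.4) = 0.02083 K/W
Sum of known resistances R_other = 0.05217 K/W
Total R = ΔT/Q = 44/63.2 = 0.6962 K/W
R_cork board = R_total − R_other = 0.644 K/W
k = L/(R·A) = 0.07/(0.644×2.4)

k ≈ 0.0453 W/(m·K)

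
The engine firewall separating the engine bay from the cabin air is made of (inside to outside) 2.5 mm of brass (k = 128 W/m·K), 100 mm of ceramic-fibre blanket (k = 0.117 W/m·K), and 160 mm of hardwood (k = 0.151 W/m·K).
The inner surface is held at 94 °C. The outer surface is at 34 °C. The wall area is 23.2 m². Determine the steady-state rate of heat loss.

Q ≈ 727 W

Model the wall as resistances in series:
R_brass = L/(kA) = 0.0025/(128×23.2) = 8.419×10^-7 K/W
R_ceramic-fibre blanket = L/(kA) = 0.1/(0.117×23.2) = 0.03684 K/W
R_hardwood = L/(kA) = 0.16/(0.151×23.2) = 0.04567 K/W
R_total = 0.08251 K/W
Q = ΔT / R_total = 60 / 0.08251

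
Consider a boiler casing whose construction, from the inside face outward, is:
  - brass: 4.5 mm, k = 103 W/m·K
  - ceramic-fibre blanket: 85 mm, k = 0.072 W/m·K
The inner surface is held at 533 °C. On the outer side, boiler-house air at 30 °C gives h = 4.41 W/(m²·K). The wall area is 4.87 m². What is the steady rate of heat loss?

Using the resistance-network approach (series):
R_brass = L/(kA) = 0.0045/(103×4.87) = 8.971×10^-6 K/W
R_ceramic-fibre blanket = L/(kA) = 0.085/(0.072×4.87) = 0.2424 K/W
R_outer film = 1/(h_o·A) = 1/(4.41×4.87) = 0.04656 K/W
R_total = 0.289 K/W
Q = ΔT / R_total = 503 / 0.289

Q ≈ 1740 W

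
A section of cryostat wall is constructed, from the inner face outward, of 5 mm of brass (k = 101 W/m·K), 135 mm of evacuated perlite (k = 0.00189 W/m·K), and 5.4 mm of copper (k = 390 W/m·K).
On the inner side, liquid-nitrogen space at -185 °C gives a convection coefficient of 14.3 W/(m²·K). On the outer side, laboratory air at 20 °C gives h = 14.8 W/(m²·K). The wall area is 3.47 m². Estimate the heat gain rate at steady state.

Q ≈ 9.94 W

Treating each layer as a thermal resistance in series:
R_inner film = 1/(h_i·A) = 1/(14.3×3.47) = 0.02015 K/W
R_brass = L/(kA) = 0.005/(101×3.47) = 1.427×10^-5 K/W
R_evacuated perlite = L/(kA) = 0.135/(0.00189×3.47) = 20.58 K/W
R_copper = L/(kA) = 0.0054/(390×3.47) = 3.99×10^-6 K/W
R_outer film = 1/(h_o·A) = 1/(14.8×3.47) = 0.01947 K/W
R_total = 20.62 K/W
Q = ΔT / R_total = 205 / 20.62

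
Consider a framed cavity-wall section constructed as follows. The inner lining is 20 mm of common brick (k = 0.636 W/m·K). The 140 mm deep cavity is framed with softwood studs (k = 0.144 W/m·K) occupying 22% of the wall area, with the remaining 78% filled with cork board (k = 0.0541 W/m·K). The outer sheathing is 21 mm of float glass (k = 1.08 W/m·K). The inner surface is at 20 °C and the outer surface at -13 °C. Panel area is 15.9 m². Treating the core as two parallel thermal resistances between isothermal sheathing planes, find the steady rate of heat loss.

Sheathing layers in series; stud and cavity paths in parallel between them.
R_inner = 0.02/(0.636×15.9) = 0.001978 K/W
R_stud  = 0.14/(0.144×0.22×15.9) = 0.2779 K/W
R_cav   = 0.14/(0.0541×0.78×15.9) = 0.2087 K/W
1/R_core = 1/R_stud + 1/R_cav → R_core = 0.1192 K/W
R_outer = 0.021/(1.08×15.9) = 0.001223 K/W
R_total = 0.1224 K/W
Q = ΔT/R_total = 33/0.1224

Q ≈ 270 W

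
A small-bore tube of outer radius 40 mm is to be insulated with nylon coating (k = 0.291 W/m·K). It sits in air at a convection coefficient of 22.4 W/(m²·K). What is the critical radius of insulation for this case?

For a cylinder r_cr = k/h = 0.291/22.4
r_cr = 13 mm; since the bare radius (40 mm) is above r_cr, any added insulation will reduce heat loss.

r_cr ≈ 13 mm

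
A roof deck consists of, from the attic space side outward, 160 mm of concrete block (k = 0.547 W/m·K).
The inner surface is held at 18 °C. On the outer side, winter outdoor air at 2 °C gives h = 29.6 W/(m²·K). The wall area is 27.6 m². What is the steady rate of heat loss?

Q ≈ 1350 W

Thermal resistances in series:
R_concrete block = L/(kA) = 0.16/(0.547×27.6) = 0.0106 K/W
R_outer film = 1/(h_o·A) = 1/(29.6×27.6) = 0.001224 K/W
R_total = 0.01182 K/W
Q = ΔT / R_total = 16 / 0.01182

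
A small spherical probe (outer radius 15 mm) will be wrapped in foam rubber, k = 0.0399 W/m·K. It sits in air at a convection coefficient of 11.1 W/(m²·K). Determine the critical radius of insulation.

For a sphere r_cr = 2k/h = 2×0.0399/11.1
r_cr = 7.19 mm; since the bare radius (15 mm) is above r_cr, any added insulation will reduce heat loss.

r_cr ≈ 7.19 mm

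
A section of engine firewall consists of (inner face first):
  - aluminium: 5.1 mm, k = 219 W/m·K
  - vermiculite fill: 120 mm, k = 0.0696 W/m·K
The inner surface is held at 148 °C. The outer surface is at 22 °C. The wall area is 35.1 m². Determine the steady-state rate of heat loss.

Series thermal resistances:
R_aluminium = L/(kA) = 0.0051/(219×35.1) = 6.635×10^-7 K/W
R_vermiculite fill = L/(kA) = 0.12/(0.0696×35.1) = 0.04912 K/W
R_total = 0.04912 K/W
Q = ΔT / R_total = 126 / 0.04912

Q ≈ 2570 W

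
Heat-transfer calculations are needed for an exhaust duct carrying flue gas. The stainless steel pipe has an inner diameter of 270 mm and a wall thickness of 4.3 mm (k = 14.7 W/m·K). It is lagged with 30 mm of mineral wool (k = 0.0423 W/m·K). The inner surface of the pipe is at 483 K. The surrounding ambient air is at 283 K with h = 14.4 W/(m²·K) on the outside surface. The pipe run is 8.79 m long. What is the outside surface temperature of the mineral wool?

Radial resistances (cylindrical: R_cond = ln(r_o/r_i)/(2πkL), R_conv = 1/(h·2πrL)):
R_stainless steel pipe wall = ln(139.3/135)/(2π×14.7×8.79) = 3.862×10^-5 K/W
R_mineral wool = ln(169.3/139.3)/(2π×0.0423×8.79) = 0.08349 K/W
R_outer film = 1/(h_o·2πr_oL) = 1/(14.4×2π×0.1693×8.79) = 0.007427 K/W
R_total = 0.09095 K/W
Q = ΔT/R_total = 200/0.09095
Q = 2200 W
T_interface = T_inner − Q·ΣR(inner→interface) = 483 − 2200×0.08353

T ≈ 299 K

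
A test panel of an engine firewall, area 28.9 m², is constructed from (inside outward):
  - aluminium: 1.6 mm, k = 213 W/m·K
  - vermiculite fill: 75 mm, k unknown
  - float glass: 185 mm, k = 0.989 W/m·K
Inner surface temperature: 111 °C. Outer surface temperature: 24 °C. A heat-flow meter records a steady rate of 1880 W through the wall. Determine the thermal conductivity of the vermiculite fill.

k ≈ 0.0652 W/(m·K)

Thermal resistances in series:
R_aluminium = L/(kA) = 0.0016/(213×28.9) = 2.599×10^-7 K/W
R_float glass = L/(kA) = 0.185/(0.989×28.9) = 0.006473 K/W
Sum of known resistances R_other = 0.006473 K/W
Total R = ΔT/Q = 87/1880 = 0.04628 K/W
R_vermiculite fill = R_total − R_other = 0.0398 K/W
k = L/(R·A) = 0.075/(0.0398×28.9)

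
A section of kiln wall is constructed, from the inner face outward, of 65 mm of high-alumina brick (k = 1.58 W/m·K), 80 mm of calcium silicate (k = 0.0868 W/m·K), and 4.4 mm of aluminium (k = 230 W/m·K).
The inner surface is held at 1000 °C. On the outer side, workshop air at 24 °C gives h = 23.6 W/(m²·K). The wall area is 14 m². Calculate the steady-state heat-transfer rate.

Thermal resistances in series:
R_high-alumina brick = L/(kA) = 0.065/(1.58×14) = 0.002939 K/W
R_calcium silicate = L/(kA) = 0.08/(0.0868×14) = 0.06583 K/W
R_aluminium = L/(kA) = 0.0044/(230×14) = 1.366×10^-6 K/W
R_outer film = 1/(h_o·A) = 1/(23.6×14) = 0.003027 K/W
R_total = 0.0718 K/W
Q = ΔT / R_total = 976 / 0.0718

Q ≈ 13600 W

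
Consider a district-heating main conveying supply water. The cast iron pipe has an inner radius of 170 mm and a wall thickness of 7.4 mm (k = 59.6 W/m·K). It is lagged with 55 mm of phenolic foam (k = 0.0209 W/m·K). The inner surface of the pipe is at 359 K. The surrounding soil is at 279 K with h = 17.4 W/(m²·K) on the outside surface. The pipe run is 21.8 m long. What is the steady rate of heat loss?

Q ≈ 832 W

Radial resistances (cylindrical: R_cond = ln(r_o/r_i)/(2πkL), R_conv = 1/(h·2πrL)):
R_cast iron pipe wall = ln(177.4/170)/(2π×59.6×21.8) = 5.219×10^-6 K/W
R_phenolic foam = ln(232.4/177.4)/(2π×0.0209×21.8) = 0.09433 K/W
R_outer film = 1/(h_o·2πr_oL) = 1/(17.4×2π×0.2324×21.8) = 0.001805 K/W
R_total = 0.09614 K/W
Q = ΔT/R_total = 80/0.09614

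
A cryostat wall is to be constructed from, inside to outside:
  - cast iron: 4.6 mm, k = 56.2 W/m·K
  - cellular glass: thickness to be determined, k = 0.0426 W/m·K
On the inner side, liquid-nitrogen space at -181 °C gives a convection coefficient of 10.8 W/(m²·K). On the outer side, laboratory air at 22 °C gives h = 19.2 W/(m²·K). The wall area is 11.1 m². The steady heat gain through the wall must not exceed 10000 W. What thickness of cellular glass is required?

L ≈ 3.43 mm

Using the resistance-network approach (series):
R_inner film = 1/(h_i·A) = 1/(10.8×11.1) = 0.008342 K/W
R_cast iron = L/(kA) = 0.0046/(56.2×11.1) = 7.374×10^-6 K/W
R_outer film = 1/(h_o·A) = 1/(19.2×11.1) = 0.004692 K/W
Sum of the known resistances R_other = 0.01304 K/W
Required total resistance R_tot = ΔT/Q_allow = 203/10000 = 0.0203 K/W
R_cellular glass = R_tot − R_other = 0.007259 K/W
L = R·k·A = 0.007259×0.0426×11.1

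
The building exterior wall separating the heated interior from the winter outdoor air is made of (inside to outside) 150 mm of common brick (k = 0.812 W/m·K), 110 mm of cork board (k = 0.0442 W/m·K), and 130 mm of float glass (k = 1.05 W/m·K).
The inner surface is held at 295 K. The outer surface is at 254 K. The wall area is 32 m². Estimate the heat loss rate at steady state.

Series thermal resistances:
R_common brick = L/(kA) = 0.15/(0.812×32) = 0.005773 K/W
R_cork board = L/(kA) = 0.11/(0.0442×32) = 0.07777 K/W
R_float glass = L/(kA) = 0.13/(1.05×32) = 0.003869 K/W
R_total = 0.08741 K/W
Q = ΔT / R_total = 41 / 0.08741

Q ≈ 469 W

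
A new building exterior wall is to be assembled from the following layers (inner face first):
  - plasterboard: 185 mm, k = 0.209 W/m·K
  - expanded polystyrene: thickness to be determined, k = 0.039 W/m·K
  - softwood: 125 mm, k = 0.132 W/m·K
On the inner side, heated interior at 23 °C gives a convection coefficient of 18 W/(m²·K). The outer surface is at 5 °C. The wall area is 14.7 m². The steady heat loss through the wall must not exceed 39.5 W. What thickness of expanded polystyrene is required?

L ≈ 188 mm

Using the resistance-network approach (series):
R_inner film = 1/(h_i·A) = 1/(18×14.7) = 0.003779 K/W
R_plasterboard = L/(kA) = 0.185/(0.209×14.7) = 0.06022 K/W
R_softwood = L/(kA) = 0.125/(0.132×14.7) = 0.06442 K/W
Sum of the known resistances R_other = 0.1284 K/W
Required total resistance R_tot = ΔT/Q_allow = 18/39.5 = 0.4557 K/W
R_expanded polystyrene = R_tot − R_other = 0.3273 K/W
L = R·k·A = 0.3273×0.039×14.7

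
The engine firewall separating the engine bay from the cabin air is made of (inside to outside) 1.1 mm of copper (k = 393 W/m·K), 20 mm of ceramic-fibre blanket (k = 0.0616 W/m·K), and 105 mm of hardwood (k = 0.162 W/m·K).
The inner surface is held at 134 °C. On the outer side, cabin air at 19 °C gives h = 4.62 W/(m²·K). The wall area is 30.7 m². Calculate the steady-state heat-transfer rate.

Using the resistance-network approach (series):
R_copper = L/(kA) = 0.0011/(393×30.7) = 9.117×10^-8 K/W
R_ceramic-fibre blanket = L/(kA) = 0.02/(0.0616×30.7) = 0.01058 K/W
R_hardwood = L/(kA) = 0.105/(0.162×30.7) = 0.02111 K/W
R_outer film = 1/(h_o·A) = 1/(4.62×30.7) = 0.00705 K/W
R_total = 0.03874 K/W
Q = ΔT / R_total = 115 / 0.03874

Q ≈ 2970 W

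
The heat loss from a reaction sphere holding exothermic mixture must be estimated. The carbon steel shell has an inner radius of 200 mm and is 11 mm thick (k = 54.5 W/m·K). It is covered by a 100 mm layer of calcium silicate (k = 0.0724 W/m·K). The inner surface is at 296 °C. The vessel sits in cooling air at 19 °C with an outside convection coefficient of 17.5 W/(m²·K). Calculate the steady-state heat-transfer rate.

Radial (spherical) resistances in series:
R_carbon steel shell = (1/0.2 − 1/0.211)/(4π×54.5) = 3.806×10^-4 K/W
R_calcium silicate = (1/0.211 − 1/0.311)/(4π×0.0724) = 1.675 K/W
R_outer film = 1/(h·4πr_o²) = 1/(17.5×4π×0.311²) = 0.04701 K/W
R_total = 1.722 K/W
Q = ΔT/R_total = 277/1.722

Q ≈ 161 W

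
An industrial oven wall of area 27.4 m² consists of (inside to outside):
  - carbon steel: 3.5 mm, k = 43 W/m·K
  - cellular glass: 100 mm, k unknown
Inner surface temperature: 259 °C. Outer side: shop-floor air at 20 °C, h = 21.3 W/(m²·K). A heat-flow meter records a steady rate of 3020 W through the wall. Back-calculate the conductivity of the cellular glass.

Series thermal resistances:
R_carbon steel = L/(kA) = 0.0035/(43×27.4) = 2.971×10^-6 K/W
R_outer film = 1/(h_o·A) = 1/(21.3×27.4) = 0.001713 K/W
Sum of known resistances R_other = 0.001716 K/W
Total R = ΔT/Q = 239/3020 = 0.07914 K/W
R_cellular glass = R_total − R_other = 0.07742 K/W
k = L/(R·A) = 0.1/(0.07742×27.4)

k ≈ 0.0471 W/(m·K)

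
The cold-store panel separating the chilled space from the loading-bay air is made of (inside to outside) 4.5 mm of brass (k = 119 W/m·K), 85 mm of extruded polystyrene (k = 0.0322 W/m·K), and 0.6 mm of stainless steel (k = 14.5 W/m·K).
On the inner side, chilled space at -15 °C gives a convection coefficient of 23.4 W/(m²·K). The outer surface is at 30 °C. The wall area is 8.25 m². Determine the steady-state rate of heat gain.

Q ≈ 138 W

Treating each layer as a thermal resistance in series:
R_inner film = 1/(h_i·A) = 1/(23.4×8.25) = 0.00518 K/W
R_brass = L/(kA) = 0.0045/(119×8.25) = 4.584×10^-6 K/W
R_extruded polystyrene = L/(kA) = 0.085/(0.0322×8.25) = 0.32 K/W
R_stainless steel = L/(kA) = 0.0006/(14.5×8.25) = 5.016×10^-6 K/W
R_total = 0.3252 K/W
Q = ΔT / R_total = 45 / 0.3252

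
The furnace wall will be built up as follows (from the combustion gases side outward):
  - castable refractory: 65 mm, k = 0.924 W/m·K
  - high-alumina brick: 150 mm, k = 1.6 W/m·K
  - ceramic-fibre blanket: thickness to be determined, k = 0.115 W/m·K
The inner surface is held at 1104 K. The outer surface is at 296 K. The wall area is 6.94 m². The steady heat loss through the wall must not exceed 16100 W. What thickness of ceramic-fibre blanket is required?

Treating each layer as a thermal resistance in series:
R_castable refractory = L/(kA) = 0.065/(0.924×6.94) = 0.01014 K/W
R_high-alumina brick = L/(kA) = 0.15/(1.6×6.94) = 0.01351 K/W
Sum of the known resistances R_other = 0.02365 K/W
Required total resistance R_tot = ΔT/Q_allow = 808/16100 = 0.05019 K/W
R_ceramic-fibre blanket = R_tot − R_other = 0.02654 K/W
L = R·k·A = 0.02654×0.115×6.94

L ≈ 21.2 mm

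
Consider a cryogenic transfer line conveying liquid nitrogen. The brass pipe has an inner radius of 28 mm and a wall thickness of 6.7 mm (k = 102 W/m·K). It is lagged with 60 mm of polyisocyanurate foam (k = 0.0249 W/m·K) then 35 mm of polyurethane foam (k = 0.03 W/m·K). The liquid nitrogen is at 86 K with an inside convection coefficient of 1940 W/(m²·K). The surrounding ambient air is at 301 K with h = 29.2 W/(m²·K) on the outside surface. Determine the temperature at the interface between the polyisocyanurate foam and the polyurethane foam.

Radial resistances (cylindrical: R_cond = ln(r_o/r_i)/(2πkL), R_conv = 1/(h·2πrL)):
R_inner film = 1/(h_i·2πr₁L) = 1/(1940×2π×0.028×1) = 0.00293 K/W
R_brass pipe wall = ln(34.7/28)/(2π×102×1) = 3.347×10^-4 K/W
R_polyisocyanurate foam = ln(94.7/34.7)/(2π×0.0249×1) = 6.417 K/W
R_polyurethane foam = ln(129.7/94.7)/(2π×0.03×1) = 1.669 K/W
R_outer film = 1/(h_o·2πr_oL) = 1/(29.2×2π×0.1297×1) = 0.04202 K/W
R_total = 8.131 K/W
Q = ΔT/R_total = 215/8.131
Q = 26.4 W/m
T_interface = T_inner + Q·ΣR(inner→interface) = 86 + 26.4×6.42

T ≈ 256 K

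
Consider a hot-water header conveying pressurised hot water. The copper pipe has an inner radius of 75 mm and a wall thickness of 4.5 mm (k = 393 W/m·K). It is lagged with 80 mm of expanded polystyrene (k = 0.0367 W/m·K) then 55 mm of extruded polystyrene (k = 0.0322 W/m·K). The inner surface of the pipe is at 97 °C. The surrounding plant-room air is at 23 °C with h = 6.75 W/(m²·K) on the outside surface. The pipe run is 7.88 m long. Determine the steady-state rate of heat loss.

Cylindrical conduction, so R = ln(r₂/r₁)/(2πkL) per layer, in series:
R_copper pipe wall = ln(79.5/75)/(2π×393×7.88) = 2.995×10^-6 K/W
R_expanded polystyrene = ln(159.5/79.5)/(2π×0.0367×7.88) = 0.3832 K/W
R_extruded polystyrene = ln(214.5/159.5)/(2π×0.0322×7.88) = 0.1858 K/W
R_outer film = 1/(h_o·2πr_oL) = 1/(6.75×2π×0.2145×7.88) = 0.01395 K/W
R_total = 0.583 K/W
Q = ΔT/R_total = 74/0.583

Q ≈ 127 W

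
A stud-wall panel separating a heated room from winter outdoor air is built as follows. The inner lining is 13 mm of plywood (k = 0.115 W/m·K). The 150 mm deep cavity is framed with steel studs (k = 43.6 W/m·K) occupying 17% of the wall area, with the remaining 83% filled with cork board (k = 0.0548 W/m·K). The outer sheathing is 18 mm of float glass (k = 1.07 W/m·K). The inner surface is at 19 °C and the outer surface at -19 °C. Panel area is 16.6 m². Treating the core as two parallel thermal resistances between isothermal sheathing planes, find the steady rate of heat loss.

Q ≈ 4210 W

Sheathing layers in series; stud and cavity paths in parallel between them.
R_inner = 0.013/(0.115×16.6) = 0.00681 K/W
R_stud  = 0.15/(43.6×0.17×16.6) = 0.001219 K/W
R_cav   = 0.15/(0.0548×0.83×16.6) = 0.1987 K/W
1/R_core = 1/R_stud + 1/R_cav → R_core = 0.001212 K/W
R_outer = 0.018/(1.07×16.6) = 0.001013 K/W
R_total = 0.009035 K/W
Q = ΔT/R_total = 38/0.009035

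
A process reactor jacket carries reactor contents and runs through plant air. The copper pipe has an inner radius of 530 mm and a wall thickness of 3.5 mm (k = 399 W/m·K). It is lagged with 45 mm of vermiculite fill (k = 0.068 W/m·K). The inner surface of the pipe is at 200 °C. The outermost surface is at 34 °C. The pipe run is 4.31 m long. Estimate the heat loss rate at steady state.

Per-layer cylindrical resistances, series-summed:
R_copper pipe wall = ln(533.5/530)/(2π×399×4.31) = 6.092×10^-7 K/W
R_vermiculite fill = ln(578.5/533.5)/(2π×0.068×4.31) = 0.04398 K/W
R_total = 0.04398 K/W
Q = ΔT/R_total = 166/0.04398

Q ≈ 3770 W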